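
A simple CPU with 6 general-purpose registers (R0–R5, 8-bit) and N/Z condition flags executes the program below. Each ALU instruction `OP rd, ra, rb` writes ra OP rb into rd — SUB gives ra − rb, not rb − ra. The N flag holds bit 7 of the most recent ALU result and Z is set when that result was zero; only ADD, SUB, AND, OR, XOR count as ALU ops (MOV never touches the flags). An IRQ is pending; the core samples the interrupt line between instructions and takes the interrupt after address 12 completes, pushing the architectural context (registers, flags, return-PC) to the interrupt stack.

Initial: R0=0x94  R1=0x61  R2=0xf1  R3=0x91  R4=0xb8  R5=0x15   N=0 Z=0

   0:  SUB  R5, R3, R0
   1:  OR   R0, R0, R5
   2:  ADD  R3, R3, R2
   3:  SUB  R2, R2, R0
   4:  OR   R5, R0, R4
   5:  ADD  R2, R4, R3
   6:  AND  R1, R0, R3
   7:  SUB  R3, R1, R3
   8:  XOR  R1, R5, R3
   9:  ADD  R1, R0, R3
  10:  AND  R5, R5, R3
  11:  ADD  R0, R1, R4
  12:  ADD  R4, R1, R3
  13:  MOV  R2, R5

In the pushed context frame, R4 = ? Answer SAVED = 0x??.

SAVED = 0xf9

after  0: R0=0x94 R1=0x61 R2=0xf1 R3=0x91 R4=0xb8 R5=0xfd  N=1 Z=0
after  1: R0=0xfd R1=0x61 R2=0xf1 R3=0x91 R4=0xb8 R5=0xfd  N=1 Z=0
after  2: R0=0xfd R1=0x61 R2=0xf1 R3=0x82 R4=0xb8 R5=0xfd  N=1 Z=0
after  3: R0=0xfd R1=0x61 R2=0xf4 R3=0x82 R4=0xb8 R5=0xfd  N=1 Z=0
after  4: R0=0xfd R1=0x61 R2=0xf4 R3=0x82 R4=0xb8 R5=0xfd  N=1 Z=0
after  5: R0=0xfd R1=0x61 R2=0x3a R3=0x82 R4=0xb8 R5=0xfd  N=0 Z=0
after  6: R0=0xfd R1=0x80 R2=0x3a R3=0x82 R4=0xb8 R5=0xfd  N=1 Z=0
after  7: R0=0xfd R1=0x80 R2=0x3a R3=0xfe R4=0xb8 R5=0xfd  N=1 Z=0
after  8: R0=0xfd R1=0x03 R2=0x3a R3=0xfe R4=0xb8 R5=0xfd  N=0 Z=0
after  9: R0=0xfd R1=0xfb R2=0x3a R3=0xfe R4=0xb8 R5=0xfd  N=1 Z=0
after 10: R0=0xfd R1=0xfb R2=0x3a R3=0xfe R4=0xb8 R5=0xfc  N=1 Z=0
after 11: R0=0xb3 R1=0xfb R2=0x3a R3=0xfe R4=0xb8 R5=0xfc  N=1 Z=0
after 12: R0=0xb3 R1=0xfb R2=0x3a R3=0xfe R4=0xf9 R5=0xfc  N=1 Z=0
-- IRQ taken; context saved, return-PC = 13 --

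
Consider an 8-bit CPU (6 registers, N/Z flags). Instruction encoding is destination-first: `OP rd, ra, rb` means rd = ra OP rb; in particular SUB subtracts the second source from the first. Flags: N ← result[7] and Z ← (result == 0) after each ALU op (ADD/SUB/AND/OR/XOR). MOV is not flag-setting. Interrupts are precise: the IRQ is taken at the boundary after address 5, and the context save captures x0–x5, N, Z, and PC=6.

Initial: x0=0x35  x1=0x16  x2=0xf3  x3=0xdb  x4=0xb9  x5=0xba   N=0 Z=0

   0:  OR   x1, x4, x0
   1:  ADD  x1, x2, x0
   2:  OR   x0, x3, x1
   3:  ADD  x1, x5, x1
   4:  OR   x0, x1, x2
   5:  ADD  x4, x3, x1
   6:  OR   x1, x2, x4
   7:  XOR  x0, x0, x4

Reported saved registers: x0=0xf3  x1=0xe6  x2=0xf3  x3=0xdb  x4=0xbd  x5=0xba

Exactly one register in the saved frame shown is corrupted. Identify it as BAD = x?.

after  0: x0=0x35 x1=0xbd x2=0xf3 x3=0xdb x4=0xb9 x5=0xba  N=1 Z=0
after  1: x0=0x35 x1=0x28 x2=0xf3 x3=0xdb x4=0xb9 x5=0xba  N=0 Z=0
after  2: x0=0xfb x1=0x28 x2=0xf3 x3=0xdb x4=0xb9 x5=0xba  N=1 Z=0
after  3: x0=0xfb x1=0xe2 x2=0xf3 x3=0xdb x4=0xb9 x5=0xba  N=1 Z=0
after  4: x0=0xf3 x1=0xe2 x2=0xf3 x3=0xdb x4=0xb9 x5=0xba  N=1 Z=0
after  5: x0=0xf3 x1=0xe2 x2=0xf3 x3=0xdb x4=0xbd x5=0xba  N=1 Z=0
-- IRQ taken; context saved, return-PC = 6 --
mismatch: x1: reported 0xe6 vs actual 0xe2

BAD = x1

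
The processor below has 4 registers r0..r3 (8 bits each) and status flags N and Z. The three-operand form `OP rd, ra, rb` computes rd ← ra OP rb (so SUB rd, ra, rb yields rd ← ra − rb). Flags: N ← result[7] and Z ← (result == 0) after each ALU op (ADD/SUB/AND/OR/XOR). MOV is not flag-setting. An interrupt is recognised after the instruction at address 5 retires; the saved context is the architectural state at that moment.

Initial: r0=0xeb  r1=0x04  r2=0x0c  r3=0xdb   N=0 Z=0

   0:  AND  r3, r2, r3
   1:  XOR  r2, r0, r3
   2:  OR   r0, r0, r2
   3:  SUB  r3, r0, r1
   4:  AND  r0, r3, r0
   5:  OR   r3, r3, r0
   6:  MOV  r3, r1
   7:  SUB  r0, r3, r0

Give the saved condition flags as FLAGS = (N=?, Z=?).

after  0: r0=0xeb r1=0x04 r2=0x0c r3=0x08  N=0 Z=0
after  1: r0=0xeb r1=0x04 r2=0xe3 r3=0x08  N=1 Z=0
after  2: r0=0xeb r1=0x04 r2=0xe3 r3=0x08  N=1 Z=0
after  3: r0=0xeb r1=0x04 r2=0xe3 r3=0xe7  N=1 Z=0
after  4: r0=0xe3 r1=0x04 r2=0xe3 r3=0xe7  N=1 Z=0
after  5: r0=0xe3 r1=0x04 r2=0xe3 r3=0xe7  N=1 Z=0
-- IRQ taken; context saved, return-PC = 6 --

FLAGS = (N=1, Z=0)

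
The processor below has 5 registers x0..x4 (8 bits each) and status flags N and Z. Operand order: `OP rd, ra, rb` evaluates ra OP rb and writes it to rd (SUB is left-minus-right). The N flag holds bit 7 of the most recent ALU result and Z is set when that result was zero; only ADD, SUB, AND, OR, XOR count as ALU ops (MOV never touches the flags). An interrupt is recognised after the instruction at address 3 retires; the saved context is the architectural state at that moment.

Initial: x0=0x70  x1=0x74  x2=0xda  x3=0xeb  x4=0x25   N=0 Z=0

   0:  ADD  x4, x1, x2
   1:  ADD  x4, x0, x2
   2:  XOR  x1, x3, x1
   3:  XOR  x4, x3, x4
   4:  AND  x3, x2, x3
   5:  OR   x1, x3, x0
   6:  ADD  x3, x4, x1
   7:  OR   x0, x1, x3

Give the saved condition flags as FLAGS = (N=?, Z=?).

FLAGS = (N=1, Z=0)

after  0: x0=0x70 x1=0x74 x2=0xda x3=0xeb x4=0x4e  N=0 Z=0
after  1: x0=0x70 x1=0x74 x2=0xda x3=0xeb x4=0x4a  N=0 Z=0
after  2: x0=0x70 x1=0x9f x2=0xda x3=0xeb x4=0x4a  N=1 Z=0
after  3: x0=0x70 x1=0x9f x2=0xda x3=0xeb x4=0xa1  N=1 Z=0
-- IRQ taken; context saved, return-PC = 4 --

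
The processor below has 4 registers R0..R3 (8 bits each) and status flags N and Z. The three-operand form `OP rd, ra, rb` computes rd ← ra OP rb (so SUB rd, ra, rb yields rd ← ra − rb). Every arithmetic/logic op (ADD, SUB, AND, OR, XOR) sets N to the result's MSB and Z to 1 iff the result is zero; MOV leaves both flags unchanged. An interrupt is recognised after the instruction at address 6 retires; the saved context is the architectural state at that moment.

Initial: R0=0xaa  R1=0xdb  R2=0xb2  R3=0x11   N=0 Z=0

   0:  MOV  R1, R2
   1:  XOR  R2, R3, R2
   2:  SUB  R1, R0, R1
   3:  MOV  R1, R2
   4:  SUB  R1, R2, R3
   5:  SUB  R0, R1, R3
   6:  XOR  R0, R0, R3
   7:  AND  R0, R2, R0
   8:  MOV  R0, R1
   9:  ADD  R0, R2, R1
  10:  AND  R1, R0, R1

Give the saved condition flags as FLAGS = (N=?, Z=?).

after  0: R0=0xaa R1=0xb2 R2=0xb2 R3=0x11  N=0 Z=0
after  1: R0=0xaa R1=0xb2 R2=0xa3 R3=0x11  N=1 Z=0
after  2: R0=0xaa R1=0xf8 R2=0xa3 R3=0x11  N=1 Z=0
after  3: R0=0xaa R1=0xa3 R2=0xa3 R3=0x11  N=1 Z=0
after  4: R0=0xaa R1=0x92 R2=0xa3 R3=0x11  N=1 Z=0
after  5: R0=0x81 R1=0x92 R2=0xa3 R3=0x11  N=1 Z=0
after  6: R0=0x90 R1=0x92 R2=0xa3 R3=0x11  N=1 Z=0
-- IRQ taken; context saved, return-PC = 7 --

FLAGS = (N=1, Z=0)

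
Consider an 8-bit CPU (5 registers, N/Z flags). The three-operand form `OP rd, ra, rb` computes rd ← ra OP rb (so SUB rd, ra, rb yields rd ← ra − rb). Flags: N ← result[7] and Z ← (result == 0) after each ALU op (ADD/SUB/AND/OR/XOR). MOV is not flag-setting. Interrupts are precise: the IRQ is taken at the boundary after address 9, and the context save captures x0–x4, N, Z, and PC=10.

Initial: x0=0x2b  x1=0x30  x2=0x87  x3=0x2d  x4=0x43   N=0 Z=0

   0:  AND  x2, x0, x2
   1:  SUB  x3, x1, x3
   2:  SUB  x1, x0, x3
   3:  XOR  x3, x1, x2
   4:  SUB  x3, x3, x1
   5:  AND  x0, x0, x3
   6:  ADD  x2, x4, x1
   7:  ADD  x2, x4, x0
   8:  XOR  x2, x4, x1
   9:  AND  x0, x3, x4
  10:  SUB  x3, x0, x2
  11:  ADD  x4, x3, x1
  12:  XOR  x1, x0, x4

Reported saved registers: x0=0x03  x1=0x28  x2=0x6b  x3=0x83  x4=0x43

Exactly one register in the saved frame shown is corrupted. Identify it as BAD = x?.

BAD = x3

after  0: x0=0x2b x1=0x30 x2=0x03 x3=0x2d x4=0x43  N=0 Z=0
after  1: x0=0x2b x1=0x30 x2=0x03 x3=0x03 x4=0x43  N=0 Z=0
after  2: x0=0x2b x1=0x28 x2=0x03 x3=0x03 x4=0x43  N=0 Z=0
after  3: x0=0x2b x1=0x28 x2=0x03 x3=0x2b x4=0x43  N=0 Z=0
after  4: x0=0x2b x1=0x28 x2=0x03 x3=0x03 x4=0x43  N=0 Z=0
after  5: x0=0x03 x1=0x28 x2=0x03 x3=0x03 x4=0x43  N=0 Z=0
after  6: x0=0x03 x1=0x28 x2=0x6b x3=0x03 x4=0x43  N=0 Z=0
after  7: x0=0x03 x1=0x28 x2=0x46 x3=0x03 x4=0x43  N=0 Z=0
after  8: x0=0x03 x1=0x28 x2=0x6b x3=0x03 x4=0x43  N=0 Z=0
after  9: x0=0x03 x1=0x28 x2=0x6b x3=0x03 x4=0x43  N=0 Z=0
-- IRQ taken; context saved, return-PC = 10 --
mismatch: x3: reported 0x83 vs actual 0x03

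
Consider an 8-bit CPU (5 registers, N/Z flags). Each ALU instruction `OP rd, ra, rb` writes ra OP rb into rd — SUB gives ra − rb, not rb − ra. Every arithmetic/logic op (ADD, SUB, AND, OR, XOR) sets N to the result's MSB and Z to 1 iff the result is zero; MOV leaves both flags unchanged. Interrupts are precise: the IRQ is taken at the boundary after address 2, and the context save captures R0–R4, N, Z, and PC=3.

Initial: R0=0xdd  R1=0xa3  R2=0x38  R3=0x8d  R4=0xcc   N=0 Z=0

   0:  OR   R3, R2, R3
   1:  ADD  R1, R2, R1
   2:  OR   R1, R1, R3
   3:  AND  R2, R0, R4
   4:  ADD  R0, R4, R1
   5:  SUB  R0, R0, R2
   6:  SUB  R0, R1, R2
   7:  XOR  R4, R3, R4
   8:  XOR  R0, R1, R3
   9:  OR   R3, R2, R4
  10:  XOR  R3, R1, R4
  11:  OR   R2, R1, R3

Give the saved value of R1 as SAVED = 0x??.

after  0: R0=0xdd R1=0xa3 R2=0x38 R3=0xbd R4=0xcc  N=1 Z=0
after  1: R0=0xdd R1=0xdb R2=0x38 R3=0xbd R4=0xcc  N=1 Z=0
after  2: R0=0xdd R1=0xff R2=0x38 R3=0xbd R4=0xcc  N=1 Z=0
-- IRQ taken; context saved, return-PC = 3 --

SAVED = 0xff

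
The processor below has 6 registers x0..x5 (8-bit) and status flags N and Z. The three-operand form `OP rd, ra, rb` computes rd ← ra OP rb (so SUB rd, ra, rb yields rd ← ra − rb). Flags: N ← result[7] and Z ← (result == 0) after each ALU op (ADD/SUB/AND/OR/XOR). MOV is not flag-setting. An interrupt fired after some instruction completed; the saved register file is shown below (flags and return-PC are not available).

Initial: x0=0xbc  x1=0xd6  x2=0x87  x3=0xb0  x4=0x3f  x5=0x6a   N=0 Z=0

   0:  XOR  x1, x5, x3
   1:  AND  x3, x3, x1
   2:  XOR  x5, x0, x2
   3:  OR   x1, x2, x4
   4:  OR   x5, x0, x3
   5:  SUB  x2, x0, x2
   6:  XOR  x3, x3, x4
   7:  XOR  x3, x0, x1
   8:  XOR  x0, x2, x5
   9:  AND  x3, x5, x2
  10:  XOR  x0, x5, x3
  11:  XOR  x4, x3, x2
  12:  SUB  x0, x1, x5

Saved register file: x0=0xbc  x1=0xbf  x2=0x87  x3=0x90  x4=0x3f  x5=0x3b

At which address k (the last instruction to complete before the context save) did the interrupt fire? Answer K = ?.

after  0: x0=0xbc x1=0xda x2=0x87 x3=0xb0 x4=0x3f x5=0x6a  N=1 Z=0
after  1: x0=0xbc x1=0xda x2=0x87 x3=0x90 x4=0x3f x5=0x6a  N=1 Z=0
after  2: x0=0xbc x1=0xda x2=0x87 x3=0x90 x4=0x3f x5=0x3b  N=0 Z=0
after  3: x0=0xbc x1=0xbf x2=0x87 x3=0x90 x4=0x3f x5=0x3b  N=1 Z=0
-- IRQ taken; context saved, return-PC = 4 --

K = 3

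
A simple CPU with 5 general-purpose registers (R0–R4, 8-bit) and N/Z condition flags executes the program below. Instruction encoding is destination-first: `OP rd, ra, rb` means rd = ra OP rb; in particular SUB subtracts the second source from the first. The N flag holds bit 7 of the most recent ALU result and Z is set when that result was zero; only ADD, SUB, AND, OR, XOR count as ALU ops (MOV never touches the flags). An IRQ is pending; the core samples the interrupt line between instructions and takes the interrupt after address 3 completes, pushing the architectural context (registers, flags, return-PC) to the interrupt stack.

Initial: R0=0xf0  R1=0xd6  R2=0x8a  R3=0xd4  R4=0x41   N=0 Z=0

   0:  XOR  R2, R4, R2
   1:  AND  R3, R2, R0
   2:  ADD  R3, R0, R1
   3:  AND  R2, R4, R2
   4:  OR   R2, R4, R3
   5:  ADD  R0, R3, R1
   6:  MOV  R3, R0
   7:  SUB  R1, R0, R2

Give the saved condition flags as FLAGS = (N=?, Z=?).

FLAGS = (N=0, Z=0)

after  0: R0=0xf0 R1=0xd6 R2=0xcb R3=0xd4 R4=0x41  N=1 Z=0
after  1: R0=0xf0 R1=0xd6 R2=0xcb R3=0xc0 R4=0x41  N=1 Z=0
after  2: R0=0xf0 R1=0xd6 R2=0xcb R3=0xc6 R4=0x41  N=1 Z=0
after  3: R0=0xf0 R1=0xd6 R2=0x41 R3=0xc6 R4=0x41  N=0 Z=0
-- IRQ taken; context saved, return-PC = 4 --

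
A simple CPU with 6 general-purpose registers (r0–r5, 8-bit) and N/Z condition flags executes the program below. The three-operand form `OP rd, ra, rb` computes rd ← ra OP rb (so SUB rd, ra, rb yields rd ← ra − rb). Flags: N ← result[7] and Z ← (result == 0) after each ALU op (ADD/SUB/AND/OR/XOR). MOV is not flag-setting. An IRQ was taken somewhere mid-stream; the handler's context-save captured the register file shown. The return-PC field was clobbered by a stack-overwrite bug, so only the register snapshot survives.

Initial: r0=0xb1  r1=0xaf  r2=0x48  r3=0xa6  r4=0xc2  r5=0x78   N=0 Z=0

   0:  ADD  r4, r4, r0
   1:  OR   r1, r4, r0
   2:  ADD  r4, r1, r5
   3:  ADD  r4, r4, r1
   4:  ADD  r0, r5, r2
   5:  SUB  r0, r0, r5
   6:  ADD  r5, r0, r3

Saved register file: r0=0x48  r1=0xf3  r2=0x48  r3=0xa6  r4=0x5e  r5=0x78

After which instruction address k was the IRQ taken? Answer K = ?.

after  0: r0=0xb1 r1=0xaf r2=0x48 r3=0xa6 r4=0x73 r5=0x78  N=0 Z=0
after  1: r0=0xb1 r1=0xf3 r2=0x48 r3=0xa6 r4=0x73 r5=0x78  N=1 Z=0
after  2: r0=0xb1 r1=0xf3 r2=0x48 r3=0xa6 r4=0x6b r5=0x78  N=0 Z=0
after  3: r0=0xb1 r1=0xf3 r2=0x48 r3=0xa6 r4=0x5e r5=0x78  N=0 Z=0
after  4: r0=0xc0 r1=0xf3 r2=0x48 r3=0xa6 r4=0x5e r5=0x78  N=1 Z=0
after  5: r0=0x48 r1=0xf3 r2=0x48 r3=0xa6 r4=0x5e r5=0x78  N=0 Z=0
-- IRQ taken; context saved, return-PC = 6 --

K = 5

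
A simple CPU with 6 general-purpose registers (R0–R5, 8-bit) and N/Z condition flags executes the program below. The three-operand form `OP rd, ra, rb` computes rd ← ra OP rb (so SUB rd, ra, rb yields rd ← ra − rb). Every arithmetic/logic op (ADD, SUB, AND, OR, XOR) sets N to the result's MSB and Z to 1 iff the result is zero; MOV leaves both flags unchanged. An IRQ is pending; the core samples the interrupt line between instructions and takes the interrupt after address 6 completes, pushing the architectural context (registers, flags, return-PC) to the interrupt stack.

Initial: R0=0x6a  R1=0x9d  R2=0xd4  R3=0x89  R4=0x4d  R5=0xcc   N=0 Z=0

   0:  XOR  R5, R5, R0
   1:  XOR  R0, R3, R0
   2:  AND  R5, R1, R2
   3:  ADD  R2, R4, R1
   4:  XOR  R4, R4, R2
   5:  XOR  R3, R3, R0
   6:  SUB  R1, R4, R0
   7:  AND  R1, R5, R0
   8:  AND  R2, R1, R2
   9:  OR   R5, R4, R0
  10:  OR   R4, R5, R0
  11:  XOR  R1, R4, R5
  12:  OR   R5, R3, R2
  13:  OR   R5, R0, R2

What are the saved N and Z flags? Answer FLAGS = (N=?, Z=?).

FLAGS = (N=1, Z=0)

after  0: R0=0x6a R1=0x9d R2=0xd4 R3=0x89 R4=0x4d R5=0xa6  N=1 Z=0
after  1: R0=0xe3 R1=0x9d R2=0xd4 R3=0x89 R4=0x4d R5=0xa6  N=1 Z=0
after  2: R0=0xe3 R1=0x9d R2=0xd4 R3=0x89 R4=0x4d R5=0x94  N=1 Z=0
after  3: R0=0xe3 R1=0x9d R2=0xea R3=0x89 R4=0x4d R5=0x94  N=1 Z=0
after  4: R0=0xe3 R1=0x9d R2=0xea R3=0x89 R4=0xa7 R5=0x94  N=1 Z=0
after  5: R0=0xe3 R1=0x9d R2=0xea R3=0x6a R4=0xa7 R5=0x94  N=0 Z=0
after  6: R0=0xe3 R1=0xc4 R2=0xea R3=0x6a R4=0xa7 R5=0x94  N=1 Z=0
-- IRQ taken; context saved, return-PC = 7 --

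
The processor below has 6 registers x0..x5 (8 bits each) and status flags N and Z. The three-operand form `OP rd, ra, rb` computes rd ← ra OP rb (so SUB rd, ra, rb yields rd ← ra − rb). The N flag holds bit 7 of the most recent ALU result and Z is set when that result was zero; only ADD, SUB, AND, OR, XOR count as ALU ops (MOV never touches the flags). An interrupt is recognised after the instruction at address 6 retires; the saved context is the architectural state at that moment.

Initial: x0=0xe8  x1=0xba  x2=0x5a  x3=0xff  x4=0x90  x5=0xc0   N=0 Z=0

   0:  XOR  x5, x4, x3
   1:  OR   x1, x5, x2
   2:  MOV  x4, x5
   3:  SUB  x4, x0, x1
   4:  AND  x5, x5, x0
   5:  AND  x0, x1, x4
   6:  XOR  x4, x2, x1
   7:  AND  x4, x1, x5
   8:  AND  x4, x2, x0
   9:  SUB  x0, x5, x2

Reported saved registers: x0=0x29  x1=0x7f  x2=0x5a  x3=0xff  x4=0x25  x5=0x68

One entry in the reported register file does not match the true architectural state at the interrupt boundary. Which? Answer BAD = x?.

BAD = x0

after  0: x0=0xe8 x1=0xba x2=0x5a x3=0xff x4=0x90 x5=0x6f  N=0 Z=0
after  1: x0=0xe8 x1=0x7f x2=0x5a x3=0xff x4=0x90 x5=0x6f  N=0 Z=0
after  2: x0=0xe8 x1=0x7f x2=0x5a x3=0xff x4=0x6f x5=0x6f  N=0 Z=0
after  3: x0=0xe8 x1=0x7f x2=0x5a x3=0xff x4=0x69 x5=0x6f  N=0 Z=0
after  4: x0=0xe8 x1=0x7f x2=0x5a x3=0xff x4=0x69 x5=0x68  N=0 Z=0
after  5: x0=0x69 x1=0x7f x2=0x5a x3=0xff x4=0x69 x5=0x68  N=0 Z=0
after  6: x0=0x69 x1=0x7f x2=0x5a x3=0xff x4=0x25 x5=0x68  N=0 Z=0
-- IRQ taken; context saved, return-PC = 7 --
mismatch: x0: reported 0x29 vs actual 0x69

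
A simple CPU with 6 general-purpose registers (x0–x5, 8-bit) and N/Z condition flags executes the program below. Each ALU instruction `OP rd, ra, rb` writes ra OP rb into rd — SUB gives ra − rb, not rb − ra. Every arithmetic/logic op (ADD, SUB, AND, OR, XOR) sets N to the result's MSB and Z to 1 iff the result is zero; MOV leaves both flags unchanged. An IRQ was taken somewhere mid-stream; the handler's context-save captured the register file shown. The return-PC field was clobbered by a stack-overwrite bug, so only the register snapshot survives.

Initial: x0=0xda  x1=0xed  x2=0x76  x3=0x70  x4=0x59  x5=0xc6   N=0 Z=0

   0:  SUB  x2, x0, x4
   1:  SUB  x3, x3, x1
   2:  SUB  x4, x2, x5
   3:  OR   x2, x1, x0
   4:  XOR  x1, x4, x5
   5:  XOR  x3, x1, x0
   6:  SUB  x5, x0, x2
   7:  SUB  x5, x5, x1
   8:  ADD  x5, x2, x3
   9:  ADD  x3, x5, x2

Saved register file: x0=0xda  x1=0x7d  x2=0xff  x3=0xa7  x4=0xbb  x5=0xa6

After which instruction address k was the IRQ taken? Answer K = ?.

K = 8

after  0: x0=0xda x1=0xed x2=0x81 x3=0x70 x4=0x59 x5=0xc6  N=1 Z=0
after  1: x0=0xda x1=0xed x2=0x81 x3=0x83 x4=0x59 x5=0xc6  N=1 Z=0
after  2: x0=0xda x1=0xed x2=0x81 x3=0x83 x4=0xbb x5=0xc6  N=1 Z=0
after  3: x0=0xda x1=0xed x2=0xff x3=0x83 x4=0xbb x5=0xc6  N=1 Z=0
after  4: x0=0xda x1=0x7d x2=0xff x3=0x83 x4=0xbb x5=0xc6  N=0 Z=0
after  5: x0=0xda x1=0x7d x2=0xff x3=0xa7 x4=0xbb x5=0xc6  N=1 Z=0
after  6: x0=0xda x1=0x7d x2=0xff x3=0xa7 x4=0xbb x5=0xdb  N=1 Z=0
after  7: x0=0xda x1=0x7d x2=0xff x3=0xa7 x4=0xbb x5=0x5e  N=0 Z=0
after  8: x0=0xda x1=0x7d x2=0xff x3=0xa7 x4=0xbb x5=0xa6  N=1 Z=0
-- IRQ taken; context saved, return-PC = 9 --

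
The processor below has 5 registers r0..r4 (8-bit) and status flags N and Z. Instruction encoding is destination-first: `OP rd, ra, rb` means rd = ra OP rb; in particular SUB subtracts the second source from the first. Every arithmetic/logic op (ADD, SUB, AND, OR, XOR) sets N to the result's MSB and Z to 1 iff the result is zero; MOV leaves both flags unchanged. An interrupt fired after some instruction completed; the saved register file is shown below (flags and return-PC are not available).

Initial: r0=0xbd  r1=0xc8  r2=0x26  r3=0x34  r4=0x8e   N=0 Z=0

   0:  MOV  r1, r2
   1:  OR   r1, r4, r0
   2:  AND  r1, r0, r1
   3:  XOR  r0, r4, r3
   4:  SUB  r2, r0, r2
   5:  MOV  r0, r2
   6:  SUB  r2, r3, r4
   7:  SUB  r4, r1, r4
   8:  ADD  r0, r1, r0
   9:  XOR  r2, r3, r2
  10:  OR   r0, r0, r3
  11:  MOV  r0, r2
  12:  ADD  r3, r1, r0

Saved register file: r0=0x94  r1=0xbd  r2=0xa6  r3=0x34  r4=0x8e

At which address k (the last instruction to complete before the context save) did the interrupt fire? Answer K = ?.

after  0: r0=0xbd r1=0x26 r2=0x26 r3=0x34 r4=0x8e  N=0 Z=0
after  1: r0=0xbd r1=0xbf r2=0x26 r3=0x34 r4=0x8e  N=1 Z=0
after  2: r0=0xbd r1=0xbd r2=0x26 r3=0x34 r4=0x8e  N=1 Z=0
after  3: r0=0xba r1=0xbd r2=0x26 r3=0x34 r4=0x8e  N=1 Z=0
after  4: r0=0xba r1=0xbd r2=0x94 r3=0x34 r4=0x8e  N=1 Z=0
after  5: r0=0x94 r1=0xbd r2=0x94 r3=0x34 r4=0x8e  N=1 Z=0
after  6: r0=0x94 r1=0xbd r2=0xa6 r3=0x34 r4=0x8e  N=1 Z=0
-- IRQ taken; context saved, return-PC = 7 --

K = 6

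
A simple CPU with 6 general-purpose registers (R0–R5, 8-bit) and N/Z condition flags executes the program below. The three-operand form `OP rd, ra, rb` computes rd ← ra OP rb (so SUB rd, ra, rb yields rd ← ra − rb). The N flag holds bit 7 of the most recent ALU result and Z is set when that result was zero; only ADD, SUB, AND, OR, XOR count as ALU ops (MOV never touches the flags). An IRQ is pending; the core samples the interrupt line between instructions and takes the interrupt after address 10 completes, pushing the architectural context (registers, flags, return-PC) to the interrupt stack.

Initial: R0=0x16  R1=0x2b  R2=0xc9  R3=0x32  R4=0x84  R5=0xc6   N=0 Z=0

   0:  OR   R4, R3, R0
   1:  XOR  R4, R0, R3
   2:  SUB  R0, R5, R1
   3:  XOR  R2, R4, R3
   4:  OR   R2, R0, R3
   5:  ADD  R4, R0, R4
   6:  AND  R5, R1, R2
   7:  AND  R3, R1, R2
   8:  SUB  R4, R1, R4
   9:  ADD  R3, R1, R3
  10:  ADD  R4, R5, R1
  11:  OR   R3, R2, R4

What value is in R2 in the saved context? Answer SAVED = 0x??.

SAVED = 0xbb

after  0: R0=0x16 R1=0x2b R2=0xc9 R3=0x32 R4=0x36 R5=0xc6  N=0 Z=0
after  1: R0=0x16 R1=0x2b R2=0xc9 R3=0x32 R4=0x24 R5=0xc6  N=0 Z=0
after  2: R0=0x9b R1=0x2b R2=0xc9 R3=0x32 R4=0x24 R5=0xc6  N=1 Z=0
after  3: R0=0x9b R1=0x2b R2=0x16 R3=0x32 R4=0x24 R5=0xc6  N=0 Z=0
after  4: R0=0x9b R1=0x2b R2=0xbb R3=0x32 R4=0x24 R5=0xc6  N=1 Z=0
after  5: R0=0x9b R1=0x2b R2=0xbb R3=0x32 R4=0xbf R5=0xc6  N=1 Z=0
after  6: R0=0x9b R1=0x2b R2=0xbb R3=0x32 R4=0xbf R5=0x2b  N=0 Z=0
after  7: R0=0x9b R1=0x2b R2=0xbb R3=0x2b R4=0xbf R5=0x2b  N=0 Z=0
after  8: R0=0x9b R1=0x2b R2=0xbb R3=0x2b R4=0x6c R5=0x2b  N=0 Z=0
after  9: R0=0x9b R1=0x2b R2=0xbb R3=0x56 R4=0x6c R5=0x2b  N=0 Z=0
after 10: R0=0x9b R1=0x2b R2=0xbb R3=0x56 R4=0x56 R5=0x2b  N=0 Z=0
-- IRQ taken; context saved, return-PC = 11 --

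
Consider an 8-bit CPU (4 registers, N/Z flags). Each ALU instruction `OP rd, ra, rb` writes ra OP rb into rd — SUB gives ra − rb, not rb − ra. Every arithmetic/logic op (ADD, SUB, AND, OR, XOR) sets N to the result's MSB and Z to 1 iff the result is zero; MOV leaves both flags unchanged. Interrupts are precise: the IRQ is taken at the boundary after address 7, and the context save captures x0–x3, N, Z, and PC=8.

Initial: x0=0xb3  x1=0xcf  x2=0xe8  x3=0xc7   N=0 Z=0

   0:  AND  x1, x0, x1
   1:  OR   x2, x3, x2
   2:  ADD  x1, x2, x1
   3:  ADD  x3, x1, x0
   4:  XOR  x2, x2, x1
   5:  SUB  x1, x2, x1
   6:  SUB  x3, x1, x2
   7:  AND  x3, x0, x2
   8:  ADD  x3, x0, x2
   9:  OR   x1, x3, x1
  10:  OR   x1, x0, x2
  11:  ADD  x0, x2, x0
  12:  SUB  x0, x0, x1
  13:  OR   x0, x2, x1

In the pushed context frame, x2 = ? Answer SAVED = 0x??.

SAVED = 0x9d

after  0: x0=0xb3 x1=0x83 x2=0xe8 x3=0xc7  N=1 Z=0
after  1: x0=0xb3 x1=0x83 x2=0xef x3=0xc7  N=1 Z=0
after  2: x0=0xb3 x1=0x72 x2=0xef x3=0xc7  N=0 Z=0
after  3: x0=0xb3 x1=0x72 x2=0xef x3=0x25  N=0 Z=0
after  4: x0=0xb3 x1=0x72 x2=0x9d x3=0x25  N=1 Z=0
after  5: x0=0xb3 x1=0x2b x2=0x9d x3=0x25  N=0 Z=0
after  6: x0=0xb3 x1=0x2b x2=0x9d x3=0x8e  N=1 Z=0
after  7: x0=0xb3 x1=0x2b x2=0x9d x3=0x91  N=1 Z=0
-- IRQ taken; context saved, return-PC = 8 --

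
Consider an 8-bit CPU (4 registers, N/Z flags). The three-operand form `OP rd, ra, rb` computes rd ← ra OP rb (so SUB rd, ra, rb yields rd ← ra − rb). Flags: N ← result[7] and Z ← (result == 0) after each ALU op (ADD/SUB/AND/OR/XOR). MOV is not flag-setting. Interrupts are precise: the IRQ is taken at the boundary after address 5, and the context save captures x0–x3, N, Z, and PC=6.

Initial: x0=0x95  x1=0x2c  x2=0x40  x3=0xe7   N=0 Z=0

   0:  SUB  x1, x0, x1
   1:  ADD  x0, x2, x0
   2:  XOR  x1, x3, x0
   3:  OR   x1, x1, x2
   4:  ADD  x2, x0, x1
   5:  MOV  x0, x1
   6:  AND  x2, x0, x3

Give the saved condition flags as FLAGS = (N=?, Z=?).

after  0: x0=0x95 x1=0x69 x2=0x40 x3=0xe7  N=0 Z=0
after  1: x0=0xd5 x1=0x69 x2=0x40 x3=0xe7  N=1 Z=0
after  2: x0=0xd5 x1=0x32 x2=0x40 x3=0xe7  N=0 Z=0
after  3: x0=0xd5 x1=0x72 x2=0x40 x3=0xe7  N=0 Z=0
after  4: x0=0xd5 x1=0x72 x2=0x47 x3=0xe7  N=0 Z=0
after  5: x0=0x72 x1=0x72 x2=0x47 x3=0xe7  N=0 Z=0
-- IRQ taken; context saved, return-PC = 6 --

FLAGS = (N=0, Z=0)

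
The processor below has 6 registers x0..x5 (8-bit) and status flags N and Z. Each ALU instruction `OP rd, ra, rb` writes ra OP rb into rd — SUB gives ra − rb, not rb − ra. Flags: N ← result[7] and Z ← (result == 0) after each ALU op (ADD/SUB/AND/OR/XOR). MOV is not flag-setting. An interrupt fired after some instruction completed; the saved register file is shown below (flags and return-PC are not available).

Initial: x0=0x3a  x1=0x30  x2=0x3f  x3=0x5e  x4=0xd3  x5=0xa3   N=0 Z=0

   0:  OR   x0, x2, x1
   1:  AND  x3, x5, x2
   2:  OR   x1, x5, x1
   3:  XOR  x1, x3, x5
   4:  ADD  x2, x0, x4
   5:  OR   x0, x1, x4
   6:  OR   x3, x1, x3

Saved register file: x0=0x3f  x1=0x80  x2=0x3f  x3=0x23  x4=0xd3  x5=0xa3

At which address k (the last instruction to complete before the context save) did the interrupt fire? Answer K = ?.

K = 3

after  0: x0=0x3f x1=0x30 x2=0x3f x3=0x5e x4=0xd3 x5=0xa3  N=0 Z=0
after  1: x0=0x3f x1=0x30 x2=0x3f x3=0x23 x4=0xd3 x5=0xa3  N=0 Z=0
after  2: x0=0x3f x1=0xb3 x2=0x3f x3=0x23 x4=0xd3 x5=0xa3  N=1 Z=0
after  3: x0=0x3f x1=0x80 x2=0x3f x3=0x23 x4=0xd3 x5=0xa3  N=1 Z=0
-- IRQ taken; context saved, return-PC = 4 --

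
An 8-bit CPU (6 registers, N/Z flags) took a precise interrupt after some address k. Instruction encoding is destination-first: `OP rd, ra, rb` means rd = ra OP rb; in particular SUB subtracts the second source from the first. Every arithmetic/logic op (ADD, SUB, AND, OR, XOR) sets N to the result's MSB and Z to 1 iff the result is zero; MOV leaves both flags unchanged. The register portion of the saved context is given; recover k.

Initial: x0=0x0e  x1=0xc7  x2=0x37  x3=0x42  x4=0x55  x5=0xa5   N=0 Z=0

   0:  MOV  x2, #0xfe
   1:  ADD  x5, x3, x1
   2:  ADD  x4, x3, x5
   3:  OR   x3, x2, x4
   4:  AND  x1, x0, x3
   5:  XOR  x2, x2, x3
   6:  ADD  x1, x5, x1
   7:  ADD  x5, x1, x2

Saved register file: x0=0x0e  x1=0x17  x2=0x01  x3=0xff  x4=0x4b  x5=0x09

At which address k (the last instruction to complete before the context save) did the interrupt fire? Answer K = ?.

after  0: x0=0x0e x1=0xc7 x2=0xfe x3=0x42 x4=0x55 x5=0xa5  N=0 Z=0
after  1: x0=0x0e x1=0xc7 x2=0xfe x3=0x42 x4=0x55 x5=0x09  N=0 Z=0
after  2: x0=0x0e x1=0xc7 x2=0xfe x3=0x42 x4=0x4b x5=0x09  N=0 Z=0
after  3: x0=0x0e x1=0xc7 x2=0xfe x3=0xff x4=0x4b x5=0x09  N=1 Z=0
after  4: x0=0x0e x1=0x0e x2=0xfe x3=0xff x4=0x4b x5=0x09  N=0 Z=0
after  5: x0=0x0e x1=0x0e x2=0x01 x3=0xff x4=0x4b x5=0x09  N=0 Z=0
after  6: x0=0x0e x1=0x17 x2=0x01 x3=0xff x4=0x4b x5=0x09  N=0 Z=0
-- IRQ taken; context saved, return-PC = 7 --

K = 6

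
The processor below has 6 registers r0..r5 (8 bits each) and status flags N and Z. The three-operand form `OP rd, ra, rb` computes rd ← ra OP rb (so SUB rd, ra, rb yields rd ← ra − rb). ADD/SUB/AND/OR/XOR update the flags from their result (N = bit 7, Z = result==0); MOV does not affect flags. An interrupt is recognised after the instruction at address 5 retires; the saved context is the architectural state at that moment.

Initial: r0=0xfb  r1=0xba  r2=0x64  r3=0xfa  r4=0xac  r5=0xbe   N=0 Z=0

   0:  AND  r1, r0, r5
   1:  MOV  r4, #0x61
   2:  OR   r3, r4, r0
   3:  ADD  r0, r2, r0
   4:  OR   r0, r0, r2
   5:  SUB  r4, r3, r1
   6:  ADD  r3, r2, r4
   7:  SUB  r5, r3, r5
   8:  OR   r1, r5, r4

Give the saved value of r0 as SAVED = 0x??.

after  0: r0=0xfb r1=0xba r2=0x64 r3=0xfa r4=0xac r5=0xbe  N=1 Z=0
after  1: r0=0xfb r1=0xba r2=0x64 r3=0xfa r4=0x61 r5=0xbe  N=1 Z=0
after  2: r0=0xfb r1=0xba r2=0x64 r3=0xfb r4=0x61 r5=0xbe  N=1 Z=0
after  3: r0=0x5f r1=0xba r2=0x64 r3=0xfb r4=0x61 r5=0xbe  N=0 Z=0
after  4: r0=0x7f r1=0xba r2=0x64 r3=0xfb r4=0x61 r5=0xbe  N=0 Z=0
after  5: r0=0x7f r1=0xba r2=0x64 r3=0xfb r4=0x41 r5=0xbe  N=0 Z=0
-- IRQ taken; context saved, return-PC = 6 --

SAVED = 0x7f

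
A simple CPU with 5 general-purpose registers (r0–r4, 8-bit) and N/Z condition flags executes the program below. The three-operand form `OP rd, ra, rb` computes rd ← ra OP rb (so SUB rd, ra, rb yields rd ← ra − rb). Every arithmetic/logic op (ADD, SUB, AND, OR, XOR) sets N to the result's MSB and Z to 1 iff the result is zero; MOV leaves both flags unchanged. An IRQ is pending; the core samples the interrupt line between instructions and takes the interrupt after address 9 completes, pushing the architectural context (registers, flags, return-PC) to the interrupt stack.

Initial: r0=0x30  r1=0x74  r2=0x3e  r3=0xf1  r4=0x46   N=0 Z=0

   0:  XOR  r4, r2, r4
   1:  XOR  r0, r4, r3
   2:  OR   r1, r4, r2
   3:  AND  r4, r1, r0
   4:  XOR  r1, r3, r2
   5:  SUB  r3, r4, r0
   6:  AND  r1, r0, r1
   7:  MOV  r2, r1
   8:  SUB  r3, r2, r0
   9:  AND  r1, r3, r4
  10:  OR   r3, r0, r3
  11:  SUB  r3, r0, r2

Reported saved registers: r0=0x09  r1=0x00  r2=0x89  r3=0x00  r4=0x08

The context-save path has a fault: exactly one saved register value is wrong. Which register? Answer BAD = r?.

BAD = r0

after  0: r0=0x30 r1=0x74 r2=0x3e r3=0xf1 r4=0x78  N=0 Z=0
after  1: r0=0x89 r1=0x74 r2=0x3e r3=0xf1 r4=0x78  N=1 Z=0
after  2: r0=0x89 r1=0x7e r2=0x3e r3=0xf1 r4=0x78  N=0 Z=0
after  3: r0=0x89 r1=0x7e r2=0x3e r3=0xf1 r4=0x08  N=0 Z=0
after  4: r0=0x89 r1=0xcf r2=0x3e r3=0xf1 r4=0x08  N=1 Z=0
after  5: r0=0x89 r1=0xcf r2=0x3e r3=0x7f r4=0x08  N=0 Z=0
after  6: r0=0x89 r1=0x89 r2=0x3e r3=0x7f r4=0x08  N=1 Z=0
after  7: r0=0x89 r1=0x89 r2=0x89 r3=0x7f r4=0x08  N=1 Z=0
after  8: r0=0x89 r1=0x89 r2=0x89 r3=0x00 r4=0x08  N=0 Z=1
after  9: r0=0x89 r1=0x00 r2=0x89 r3=0x00 r4=0x08  N=0 Z=1
-- IRQ taken; context saved, return-PC = 10 --
mismatch: r0: reported 0x09 vs actual 0x89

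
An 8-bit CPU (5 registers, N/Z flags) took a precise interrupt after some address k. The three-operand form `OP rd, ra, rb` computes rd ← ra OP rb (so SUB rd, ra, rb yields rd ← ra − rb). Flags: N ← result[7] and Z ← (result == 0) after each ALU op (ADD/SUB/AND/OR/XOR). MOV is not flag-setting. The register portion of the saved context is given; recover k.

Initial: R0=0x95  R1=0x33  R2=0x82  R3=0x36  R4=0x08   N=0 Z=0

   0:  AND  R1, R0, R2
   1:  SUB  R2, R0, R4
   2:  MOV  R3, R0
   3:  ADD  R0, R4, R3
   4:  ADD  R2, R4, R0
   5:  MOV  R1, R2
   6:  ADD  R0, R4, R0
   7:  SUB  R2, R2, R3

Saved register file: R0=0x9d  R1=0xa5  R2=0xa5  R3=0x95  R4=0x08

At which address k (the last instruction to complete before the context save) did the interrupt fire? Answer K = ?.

K = 5

after  0: R0=0x95 R1=0x80 R2=0x82 R3=0x36 R4=0x08  N=1 Z=0
after  1: R0=0x95 R1=0x80 R2=0x8d R3=0x36 R4=0x08  N=1 Z=0
after  2: R0=0x95 R1=0x80 R2=0x8d R3=0x95 R4=0x08  N=1 Z=0
after  3: R0=0x9d R1=0x80 R2=0x8d R3=0x95 R4=0x08  N=1 Z=0
after  4: R0=0x9d R1=0x80 R2=0xa5 R3=0x95 R4=0x08  N=1 Z=0
after  5: R0=0x9d R1=0xa5 R2=0xa5 R3=0x95 R4=0x08  N=1 Z=0
-- IRQ taken; context saved, return-PC = 6 --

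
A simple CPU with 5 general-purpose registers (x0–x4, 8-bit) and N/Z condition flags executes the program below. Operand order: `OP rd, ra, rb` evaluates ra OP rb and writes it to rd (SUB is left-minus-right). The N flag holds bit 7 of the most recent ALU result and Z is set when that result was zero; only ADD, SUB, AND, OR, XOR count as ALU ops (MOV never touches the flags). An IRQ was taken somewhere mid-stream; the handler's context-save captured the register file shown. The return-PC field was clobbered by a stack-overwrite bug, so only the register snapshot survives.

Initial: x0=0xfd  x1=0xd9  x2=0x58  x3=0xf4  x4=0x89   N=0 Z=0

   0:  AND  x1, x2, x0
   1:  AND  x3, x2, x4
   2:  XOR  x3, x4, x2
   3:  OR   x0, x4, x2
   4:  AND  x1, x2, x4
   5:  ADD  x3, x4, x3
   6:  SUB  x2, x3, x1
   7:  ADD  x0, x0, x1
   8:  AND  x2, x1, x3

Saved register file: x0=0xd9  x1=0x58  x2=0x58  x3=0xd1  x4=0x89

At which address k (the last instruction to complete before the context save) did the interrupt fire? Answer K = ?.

after  0: x0=0xfd x1=0x58 x2=0x58 x3=0xf4 x4=0x89  N=0 Z=0
after  1: x0=0xfd x1=0x58 x2=0x58 x3=0x08 x4=0x89  N=0 Z=0
after  2: x0=0xfd x1=0x58 x2=0x58 x3=0xd1 x4=0x89  N=1 Z=0
after  3: x0=0xd9 x1=0x58 x2=0x58 x3=0xd1 x4=0x89  N=1 Z=0
-- IRQ taken; context saved, return-PC = 4 --

K = 3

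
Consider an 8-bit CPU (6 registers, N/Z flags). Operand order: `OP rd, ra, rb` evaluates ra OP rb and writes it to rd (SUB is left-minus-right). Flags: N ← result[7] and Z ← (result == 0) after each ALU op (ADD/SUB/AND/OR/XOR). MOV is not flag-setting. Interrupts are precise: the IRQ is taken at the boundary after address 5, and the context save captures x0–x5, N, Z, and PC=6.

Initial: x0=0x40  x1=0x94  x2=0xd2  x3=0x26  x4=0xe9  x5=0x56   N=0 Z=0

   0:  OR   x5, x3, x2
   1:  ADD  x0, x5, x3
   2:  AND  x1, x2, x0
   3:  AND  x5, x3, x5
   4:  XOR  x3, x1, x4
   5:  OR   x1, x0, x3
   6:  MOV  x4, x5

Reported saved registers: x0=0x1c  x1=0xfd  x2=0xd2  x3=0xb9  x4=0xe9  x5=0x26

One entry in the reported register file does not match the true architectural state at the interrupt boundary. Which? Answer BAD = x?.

after  0: x0=0x40 x1=0x94 x2=0xd2 x3=0x26 x4=0xe9 x5=0xf6  N=1 Z=0
after  1: x0=0x1c x1=0x94 x2=0xd2 x3=0x26 x4=0xe9 x5=0xf6  N=0 Z=0
after  2: x0=0x1c x1=0x10 x2=0xd2 x3=0x26 x4=0xe9 x5=0xf6  N=0 Z=0
after  3: x0=0x1c x1=0x10 x2=0xd2 x3=0x26 x4=0xe9 x5=0x26  N=0 Z=0
after  4: x0=0x1c x1=0x10 x2=0xd2 x3=0xf9 x4=0xe9 x5=0x26  N=1 Z=0
after  5: x0=0x1c x1=0xfd x2=0xd2 x3=0xf9 x4=0xe9 x5=0x26  N=1 Z=0
-- IRQ taken; context saved, return-PC = 6 --
mismatch: x3: reported 0xb9 vs actual 0xf9

BAD = x3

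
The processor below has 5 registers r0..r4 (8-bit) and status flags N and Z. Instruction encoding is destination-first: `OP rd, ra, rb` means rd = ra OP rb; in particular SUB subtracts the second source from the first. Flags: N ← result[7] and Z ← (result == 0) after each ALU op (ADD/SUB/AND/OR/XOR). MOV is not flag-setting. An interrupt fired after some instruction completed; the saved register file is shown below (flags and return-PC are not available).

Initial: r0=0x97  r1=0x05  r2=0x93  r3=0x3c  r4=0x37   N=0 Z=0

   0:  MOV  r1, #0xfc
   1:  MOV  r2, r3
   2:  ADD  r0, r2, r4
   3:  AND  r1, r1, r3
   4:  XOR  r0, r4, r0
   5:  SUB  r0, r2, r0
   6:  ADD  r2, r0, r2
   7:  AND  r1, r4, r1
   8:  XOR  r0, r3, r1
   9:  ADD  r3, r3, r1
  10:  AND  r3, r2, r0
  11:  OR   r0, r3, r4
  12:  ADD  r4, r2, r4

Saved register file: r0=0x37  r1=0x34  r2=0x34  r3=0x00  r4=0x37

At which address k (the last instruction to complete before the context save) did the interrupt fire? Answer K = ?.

after  0: r0=0x97 r1=0xfc r2=0x93 r3=0x3c r4=0x37  N=0 Z=0
after  1: r0=0x97 r1=0xfc r2=0x3c r3=0x3c r4=0x37  N=0 Z=0
after  2: r0=0x73 r1=0xfc r2=0x3c r3=0x3c r4=0x37  N=0 Z=0
after  3: r0=0x73 r1=0x3c r2=0x3c r3=0x3c r4=0x37  N=0 Z=0
after  4: r0=0x44 r1=0x3c r2=0x3c r3=0x3c r4=0x37  N=0 Z=0
after  5: r0=0xf8 r1=0x3c r2=0x3c r3=0x3c r4=0x37  N=1 Z=0
after  6: r0=0xf8 r1=0x3c r2=0x34 r3=0x3c r4=0x37  N=0 Z=0
after  7: r0=0xf8 r1=0x34 r2=0x34 r3=0x3c r4=0x37  N=0 Z=0
after  8: r0=0x08 r1=0x34 r2=0x34 r3=0x3c r4=0x37  N=0 Z=0
after  9: r0=0x08 r1=0x34 r2=0x34 r3=0x70 r4=0x37  N=0 Z=0
after 10: r0=0x08 r1=0x34 r2=0x34 r3=0x00 r4=0x37  N=0 Z=1
after 11: r0=0x37 r1=0x34 r2=0x34 r3=0x00 r4=0x37  N=0 Z=0
-- IRQ taken; context saved, return-PC = 12 --

K = 11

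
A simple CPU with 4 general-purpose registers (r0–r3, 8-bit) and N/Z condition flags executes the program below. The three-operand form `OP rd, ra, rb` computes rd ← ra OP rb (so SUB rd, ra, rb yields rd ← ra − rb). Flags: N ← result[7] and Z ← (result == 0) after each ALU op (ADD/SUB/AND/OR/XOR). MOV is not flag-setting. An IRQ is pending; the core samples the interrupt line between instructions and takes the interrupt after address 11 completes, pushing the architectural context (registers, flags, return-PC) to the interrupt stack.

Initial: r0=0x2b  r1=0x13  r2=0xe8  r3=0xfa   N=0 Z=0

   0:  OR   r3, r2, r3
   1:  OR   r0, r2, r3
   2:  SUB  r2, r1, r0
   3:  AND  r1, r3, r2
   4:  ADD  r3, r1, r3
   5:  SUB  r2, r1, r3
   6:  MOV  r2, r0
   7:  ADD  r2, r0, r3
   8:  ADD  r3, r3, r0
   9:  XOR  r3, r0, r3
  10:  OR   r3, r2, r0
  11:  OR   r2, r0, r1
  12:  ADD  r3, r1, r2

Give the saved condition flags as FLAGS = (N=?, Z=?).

FLAGS = (N=1, Z=0)

after  0: r0=0x2b r1=0x13 r2=0xe8 r3=0xfa  N=1 Z=0
after  1: r0=0xfa r1=0x13 r2=0xe8 r3=0xfa  N=1 Z=0
after  2: r0=0xfa r1=0x13 r2=0x19 r3=0xfa  N=0 Z=0
after  3: r0=0xfa r1=0x18 r2=0x19 r3=0xfa  N=0 Z=0
after  4: r0=0xfa r1=0x18 r2=0x19 r3=0x12  N=0 Z=0
after  5: r0=0xfa r1=0x18 r2=0x06 r3=0x12  N=0 Z=0
after  6: r0=0xfa r1=0x18 r2=0xfa r3=0x12  N=0 Z=0
after  7: r0=0xfa r1=0x18 r2=0x0c r3=0x12  N=0 Z=0
after  8: r0=0xfa r1=0x18 r2=0x0c r3=0x0c  N=0 Z=0
after  9: r0=0xfa r1=0x18 r2=0x0c r3=0xf6  N=1 Z=0
after 10: r0=0xfa r1=0x18 r2=0x0c r3=0xfe  N=1 Z=0
after 11: r0=0xfa r1=0x18 r2=0xfa r3=0xfe  N=1 Z=0
-- IRQ taken; context saved, return-PC = 12 --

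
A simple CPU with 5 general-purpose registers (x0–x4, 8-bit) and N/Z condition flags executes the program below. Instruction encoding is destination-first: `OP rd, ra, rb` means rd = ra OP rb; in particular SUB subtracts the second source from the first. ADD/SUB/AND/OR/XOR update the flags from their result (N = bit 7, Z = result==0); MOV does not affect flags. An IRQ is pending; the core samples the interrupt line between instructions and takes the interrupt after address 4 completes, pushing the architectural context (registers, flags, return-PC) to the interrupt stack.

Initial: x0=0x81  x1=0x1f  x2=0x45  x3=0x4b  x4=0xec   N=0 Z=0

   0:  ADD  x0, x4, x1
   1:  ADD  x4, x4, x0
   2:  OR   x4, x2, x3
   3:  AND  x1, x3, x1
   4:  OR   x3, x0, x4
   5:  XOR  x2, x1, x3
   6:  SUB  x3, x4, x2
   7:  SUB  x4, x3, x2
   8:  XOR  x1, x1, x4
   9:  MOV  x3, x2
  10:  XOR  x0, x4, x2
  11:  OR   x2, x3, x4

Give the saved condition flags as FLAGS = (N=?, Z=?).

FLAGS = (N=0, Z=0)

after  0: x0=0x0b x1=0x1f x2=0x45 x3=0x4b x4=0xec  N=0 Z=0
after  1: x0=0x0b x1=0x1f x2=0x45 x3=0x4b x4=0xf7  N=1 Z=0
after  2: x0=0x0b x1=0x1f x2=0x45 x3=0x4b x4=0x4f  N=0 Z=0
after  3: x0=0x0b x1=0x0b x2=0x45 x3=0x4b x4=0x4f  N=0 Z=0
after  4: x0=0x0b x1=0x0b x2=0x45 x3=0x4f x4=0x4f  N=0 Z=0
-- IRQ taken; context saved, return-PC = 5 --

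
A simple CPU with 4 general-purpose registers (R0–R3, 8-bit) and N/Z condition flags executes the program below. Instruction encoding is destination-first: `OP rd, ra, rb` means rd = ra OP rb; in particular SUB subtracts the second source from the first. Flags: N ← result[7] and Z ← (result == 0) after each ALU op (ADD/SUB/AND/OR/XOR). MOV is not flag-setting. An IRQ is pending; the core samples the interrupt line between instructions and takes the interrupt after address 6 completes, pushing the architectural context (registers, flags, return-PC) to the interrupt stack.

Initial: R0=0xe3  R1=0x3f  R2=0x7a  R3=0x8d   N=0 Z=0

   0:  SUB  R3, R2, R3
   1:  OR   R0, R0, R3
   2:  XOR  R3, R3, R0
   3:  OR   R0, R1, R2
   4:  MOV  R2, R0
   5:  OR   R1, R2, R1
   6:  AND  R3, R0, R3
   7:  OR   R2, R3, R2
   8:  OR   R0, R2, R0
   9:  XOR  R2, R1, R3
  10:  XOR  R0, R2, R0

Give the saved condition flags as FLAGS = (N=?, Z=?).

after  0: R0=0xe3 R1=0x3f R2=0x7a R3=0xed  N=1 Z=0
after  1: R0=0xef R1=0x3f R2=0x7a R3=0xed  N=1 Z=0
after  2: R0=0xef R1=0x3f R2=0x7a R3=0x02  N=0 Z=0
after  3: R0=0x7f R1=0x3f R2=0x7a R3=0x02  N=0 Z=0
after  4: R0=0x7f R1=0x3f R2=0x7f R3=0x02  N=0 Z=0
after  5: R0=0x7f R1=0x7f R2=0x7f R3=0x02  N=0 Z=0
after  6: R0=0x7f R1=0x7f R2=0x7f R3=0x02  N=0 Z=0
-- IRQ taken; context saved, return-PC = 7 --

FLAGS = (N=0, Z=0)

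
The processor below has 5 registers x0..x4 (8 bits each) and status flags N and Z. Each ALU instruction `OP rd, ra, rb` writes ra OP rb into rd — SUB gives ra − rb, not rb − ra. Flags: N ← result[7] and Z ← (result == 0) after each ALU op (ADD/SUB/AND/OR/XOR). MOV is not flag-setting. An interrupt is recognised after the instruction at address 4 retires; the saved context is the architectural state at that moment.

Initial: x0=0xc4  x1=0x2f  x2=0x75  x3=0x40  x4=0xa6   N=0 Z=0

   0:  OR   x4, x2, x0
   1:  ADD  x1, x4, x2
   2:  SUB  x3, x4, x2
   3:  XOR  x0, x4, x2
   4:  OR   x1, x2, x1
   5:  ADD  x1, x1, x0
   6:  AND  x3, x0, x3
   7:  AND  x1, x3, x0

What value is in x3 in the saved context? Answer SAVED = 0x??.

SAVED = 0x80

after  0: x0=0xc4 x1=0x2f x2=0x75 x3=0x40 x4=0xf5  N=1 Z=0
after  1: x0=0xc4 x1=0x6a x2=0x75 x3=0x40 x4=0xf5  N=0 Z=0
after  2: x0=0xc4 x1=0x6a x2=0x75 x3=0x80 x4=0xf5  N=1 Z=0
after  3: x0=0x80 x1=0x6a x2=0x75 x3=0x80 x4=0xf5  N=1 Z=0
after  4: x0=0x80 x1=0x7f x2=0x75 x3=0x80 x4=0xf5  N=0 Z=0
-- IRQ taken; context saved, return-PC = 5 --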